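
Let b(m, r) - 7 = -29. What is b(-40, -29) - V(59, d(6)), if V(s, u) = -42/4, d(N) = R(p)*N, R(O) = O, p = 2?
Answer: -23/2 ≈ -11.500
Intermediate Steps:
d(N) = 2*N
V(s, u) = -21/2 (V(s, u) = -42*¼ = -21/2)
b(m, r) = -22 (b(m, r) = 7 - 29 = -22)
b(-40, -29) - V(59, d(6)) = -22 - 1*(-21/2) = -22 + 21/2 = -23/2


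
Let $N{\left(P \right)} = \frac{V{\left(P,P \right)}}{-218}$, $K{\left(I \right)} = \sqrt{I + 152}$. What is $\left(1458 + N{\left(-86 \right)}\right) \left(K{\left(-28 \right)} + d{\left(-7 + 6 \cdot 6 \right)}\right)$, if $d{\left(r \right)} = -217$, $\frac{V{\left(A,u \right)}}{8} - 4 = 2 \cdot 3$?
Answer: $- \frac{34477394}{109} + \frac{317764 \sqrt{31}}{109} \approx -3.0008 \cdot 10^{5}$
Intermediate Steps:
$K{\left(I \right)} = \sqrt{152 + I}$
$V{\left(A,u \right)} = 80$ ($V{\left(A,u \right)} = 32 + 8 \cdot 2 \cdot 3 = 32 + 8 \cdot 6 = 32 + 48 = 80$)
$N{\left(P \right)} = - \frac{40}{109}$ ($N{\left(P \right)} = \frac{80}{-218} = 80 \left(- \frac{1}{218}\right) = - \frac{40}{109}$)
$\left(1458 + N{\left(-86 \right)}\right) \left(K{\left(-28 \right)} + d{\left(-7 + 6 \cdot 6 \right)}\right) = \left(1458 - \frac{40}{109}\right) \left(\sqrt{152 - 28} - 217\right) = \frac{158882 \left(\sqrt{124} - 217\right)}{109} = \frac{158882 \left(2 \sqrt{31} - 217\right)}{109} = \frac{158882 \left(-217 + 2 \sqrt{31}\right)}{109} = - \frac{34477394}{109} + \frac{317764 \sqrt{31}}{109}$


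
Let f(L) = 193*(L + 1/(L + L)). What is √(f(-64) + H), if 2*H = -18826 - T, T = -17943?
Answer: I*√3275522/16 ≈ 113.11*I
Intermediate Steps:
H = -883/2 (H = (-18826 - 1*(-17943))/2 = (-18826 + 17943)/2 = (½)*(-883) = -883/2 ≈ -441.50)
f(L) = 193*L + 193/(2*L) (f(L) = 193*(L + 1/(2*L)) = 193*L + 193/(2*L))
√(f(-64) + H) = √((193*(-64) + (193/2)/(-64)) - 883/2) = √((-12352 + (193/2)*(-1/64)) - 883/2) = √((-12352 - 193/128) - 883/2) = √(-1581249/128 - 883/2) = √(-1637761/128) = I*√3275522/16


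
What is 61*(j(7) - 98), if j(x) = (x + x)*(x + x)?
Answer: 5978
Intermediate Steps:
j(x) = 4*x**2 (j(x) = (2*x)*(2*x) = 4*x**2)
61*(j(7) - 98) = 61*(4*7**2 - 98) = 61*(4*49 - 98) = 61*(196 - 98) = 61*98 = 5978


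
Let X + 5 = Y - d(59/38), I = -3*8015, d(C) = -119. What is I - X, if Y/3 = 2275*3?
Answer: -44634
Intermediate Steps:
Y = 20475 (Y = 3*(2275*3) = 3*6825 = 20475)
I = -24045
X = 20589 (X = -5 + (20475 - 1*(-119)) = -5 + (20475 + 119) = -5 + 20594 = 20589)
I - X = -24045 - 1*20589 = -24045 - 20589 = -44634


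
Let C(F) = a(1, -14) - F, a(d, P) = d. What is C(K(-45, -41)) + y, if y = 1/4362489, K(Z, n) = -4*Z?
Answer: -780885530/4362489 ≈ -179.00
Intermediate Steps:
y = 1/4362489 ≈ 2.2923e-7
C(F) = 1 - F
C(K(-45, -41)) + y = (1 - (-4)*(-45)) + 1/4362489 = (1 - 1*180) + 1/4362489 = (1 - 180) + 1/4362489 = -179 + 1/4362489 = -780885530/4362489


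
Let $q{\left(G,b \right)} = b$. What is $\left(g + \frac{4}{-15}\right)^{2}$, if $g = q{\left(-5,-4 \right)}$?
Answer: $\frac{4096}{225} \approx 18.204$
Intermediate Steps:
$g = -4$
$\left(g + \frac{4}{-15}\right)^{2} = \left(-4 + \frac{4}{-15}\right)^{2} = \left(-4 + 4 \left(- \frac{1}{15}\right)\right)^{2} = \left(-4 - \frac{4}{15}\right)^{2} = \left(- \frac{64}{15}\right)^{2} = \frac{4096}{225}$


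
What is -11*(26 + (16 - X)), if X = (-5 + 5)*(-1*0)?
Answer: -462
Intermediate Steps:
X = 0 (X = 0*0 = 0)
-11*(26 + (16 - X)) = -11*(26 + (16 - 1*0)) = -11*(26 + (16 + 0)) = -11*(26 + 16) = -11*42 = -462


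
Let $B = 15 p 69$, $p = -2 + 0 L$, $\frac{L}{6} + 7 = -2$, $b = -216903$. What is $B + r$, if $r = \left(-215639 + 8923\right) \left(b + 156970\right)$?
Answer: $12389107958$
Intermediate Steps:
$L = -54$ ($L = -42 + 6 \left(-2\right) = -42 - 12 = -54$)
$p = -2$ ($p = -2 + 0 \left(-54\right) = -2 + 0 = -2$)
$r = 12389110028$ ($r = \left(-215639 + 8923\right) \left(-216903 + 156970\right) = \left(-206716\right) \left(-59933\right) = 12389110028$)
$B = -2070$ ($B = 15 \left(-2\right) 69 = \left(-30\right) 69 = -2070$)
$B + r = -2070 + 12389110028 = 12389107958$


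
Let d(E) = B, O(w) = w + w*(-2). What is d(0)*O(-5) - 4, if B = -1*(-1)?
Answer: 1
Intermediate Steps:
O(w) = -w (O(w) = w - 2*w = -w)
B = 1
d(E) = 1
d(0)*O(-5) - 4 = 1*(-1*(-5)) - 4 = 1*5 - 4 = 5 - 4 = 1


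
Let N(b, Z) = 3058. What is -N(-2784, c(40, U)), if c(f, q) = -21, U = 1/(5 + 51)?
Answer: -3058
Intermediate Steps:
U = 1/56 ≈ 0.017857
-N(-2784, c(40, U)) = -1*3058 = -3058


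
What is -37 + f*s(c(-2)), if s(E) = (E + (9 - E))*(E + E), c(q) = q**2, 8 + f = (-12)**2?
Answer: 9755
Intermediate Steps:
f = 136 (f = -8 + (-12)**2 = -8 + 144 = 136)
s(E) = 18*E (s(E) = 9*(2*E) = 18*E)
-37 + f*s(c(-2)) = -37 + 136*(18*(-2)**2) = -37 + 136*(18*4) = -37 + 136*72 = -37 + 9792 = 9755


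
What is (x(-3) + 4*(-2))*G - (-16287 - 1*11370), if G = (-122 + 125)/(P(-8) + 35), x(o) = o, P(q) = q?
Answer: 248902/9 ≈ 27656.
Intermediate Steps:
G = ⅑ (G = (-122 + 125)/(-8 + 35) = 3/27 = 3*(1/27) = ⅑ ≈ 0.11111)
(x(-3) + 4*(-2))*G - (-16287 - 1*11370) = (-3 + 4*(-2))*(⅑) - (-16287 - 1*11370) = (-3 - 8)*(⅑) - (-16287 - 11370) = -11*⅑ - 1*(-27657) = -11/9 + 27657 = 248902/9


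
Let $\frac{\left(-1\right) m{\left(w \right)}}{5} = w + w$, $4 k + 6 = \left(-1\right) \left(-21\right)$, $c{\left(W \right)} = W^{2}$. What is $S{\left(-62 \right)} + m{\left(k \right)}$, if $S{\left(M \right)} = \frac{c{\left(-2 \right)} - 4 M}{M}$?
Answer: $- \frac{2577}{62} \approx -41.565$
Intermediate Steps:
$k = \frac{15}{4}$ ($k = - \frac{3}{2} + \frac{\left(-1\right) \left(-21\right)}{4} = - \frac{3}{2} + \frac{1}{4} \cdot 21 = - \frac{3}{2} + \frac{21}{4} = \frac{15}{4} \approx 3.75$)
$m{\left(w \right)} = - 10 w$ ($m{\left(w \right)} = - 5 \left(w + w\right) = - 5 \cdot 2 w = - 10 w$)
$S{\left(M \right)} = \frac{4 - 4 M}{M}$ ($S{\left(M \right)} = \frac{\left(-2\right)^{2} - 4 M}{M} = \frac{4 - 4 M}{M}$)
$S{\left(-62 \right)} + m{\left(k \right)} = \left(-4 + \frac{4}{-62}\right) - \frac{75}{2} = \left(-4 + 4 \left(- \frac{1}{62}\right)\right) - \frac{75}{2} = \left(-4 - \frac{2}{31}\right) - \frac{75}{2} = - \frac{126}{31} - \frac{75}{2} = - \frac{2577}{62}$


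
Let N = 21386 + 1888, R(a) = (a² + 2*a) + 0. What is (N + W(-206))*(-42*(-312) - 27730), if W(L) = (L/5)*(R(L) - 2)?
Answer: 124908409412/5 ≈ 2.4982e+10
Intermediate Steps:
R(a) = a² + 2*a
N = 23274
W(L) = L*(-2 + L*(2 + L))/5 (W(L) = (L/5)*(L*(2 + L) - 2) = (L*(⅕))*(-2 + L*(2 + L)) = (L/5)*(-2 + L*(2 + L)) = L*(-2 + L*(2 + L))/5)
(N + W(-206))*(-42*(-312) - 27730) = (23274 + (⅕)*(-206)*(-2 - 206*(2 - 206)))*(-42*(-312) - 27730) = (23274 + (⅕)*(-206)*(-2 - 206*(-204)))*(13104 - 27730) = (23274 + (⅕)*(-206)*(-2 + 42024))*(-14626) = (23274 + (⅕)*(-206)*42022)*(-14626) = (23274 - 8656532/5)*(-14626) = -8540162/5*(-14626) = 124908409412/5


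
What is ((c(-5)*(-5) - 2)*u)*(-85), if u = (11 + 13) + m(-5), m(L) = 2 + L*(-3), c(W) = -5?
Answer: -80155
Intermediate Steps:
m(L) = 2 - 3*L
u = 41 (u = (11 + 13) + (2 - 3*(-5)) = 24 + (2 + 15) = 24 + 17 = 41)
((c(-5)*(-5) - 2)*u)*(-85) = ((-5*(-5) - 2)*41)*(-85) = ((25 - 2)*41)*(-85) = (23*41)*(-85) = 943*(-85) = -80155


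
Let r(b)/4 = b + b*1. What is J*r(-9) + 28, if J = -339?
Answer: 24436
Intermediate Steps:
r(b) = 8*b (r(b) = 4*(b + b*1) = 4*(b + b) = 4*(2*b) = 8*b)
J*r(-9) + 28 = -2712*(-9) + 28 = -339*(-72) + 28 = 24408 + 28 = 24436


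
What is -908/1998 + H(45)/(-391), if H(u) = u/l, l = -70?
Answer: -2476205/5468526 ≈ -0.45281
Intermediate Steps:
H(u) = -u/70 (H(u) = u/(-70) = u*(-1/70) = -u/70)
-908/1998 + H(45)/(-391) = -908/1998 - 1/70*45/(-391) = -908*1/1998 - 9/14*(-1/391) = -454/999 + 9/5474 = -2476205/5468526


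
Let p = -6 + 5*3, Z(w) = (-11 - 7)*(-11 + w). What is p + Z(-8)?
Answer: 351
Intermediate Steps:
Z(w) = 198 - 18*w (Z(w) = -18*(-11 + w) = 198 - 18*w)
p = 9 (p = -6 + 15 = 9)
p + Z(-8) = 9 + (198 - 18*(-8)) = 9 + (198 + 144) = 9 + 342 = 351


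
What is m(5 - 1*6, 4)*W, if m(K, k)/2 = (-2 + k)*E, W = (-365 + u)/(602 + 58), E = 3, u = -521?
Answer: -886/55 ≈ -16.109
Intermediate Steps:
W = -443/330 (W = (-365 - 521)/(602 + 58) = -886/660 = -886*1/660 = -443/330 ≈ -1.3424)
m(K, k) = -12 + 6*k (m(K, k) = 2*((-2 + k)*3) = 2*(-6 + 3*k) = -12 + 6*k)
m(5 - 1*6, 4)*W = (-12 + 6*4)*(-443/330) = (-12 + 24)*(-443/330) = 12*(-443/330) = -886/55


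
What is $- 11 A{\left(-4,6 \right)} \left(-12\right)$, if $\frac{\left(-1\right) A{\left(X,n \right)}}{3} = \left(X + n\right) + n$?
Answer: $-3168$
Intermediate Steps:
$A{\left(X,n \right)} = - 6 n - 3 X$ ($A{\left(X,n \right)} = - 3 \left(\left(X + n\right) + n\right) = - 3 \left(X + 2 n\right) = - 6 n - 3 X$)
$- 11 A{\left(-4,6 \right)} \left(-12\right) = - 11 \left(\left(-6\right) 6 - -12\right) \left(-12\right) = - 11 \left(-36 + 12\right) \left(-12\right) = \left(-11\right) \left(-24\right) \left(-12\right) = 264 \left(-12\right) = -3168$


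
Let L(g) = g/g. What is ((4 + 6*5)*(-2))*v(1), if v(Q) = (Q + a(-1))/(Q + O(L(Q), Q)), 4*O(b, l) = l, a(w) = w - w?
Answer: -272/5 ≈ -54.400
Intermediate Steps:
a(w) = 0
L(g) = 1
O(b, l) = l/4
v(Q) = 4/5 (v(Q) = (Q + 0)/(Q + Q/4) = Q/((5*Q/4)) = Q*(4/(5*Q)) = 4/5)
((4 + 6*5)*(-2))*v(1) = ((4 + 6*5)*(-2))*(4/5) = ((4 + 30)*(-2))*(4/5) = (34*(-2))*(4/5) = -68*4/5 = -272/5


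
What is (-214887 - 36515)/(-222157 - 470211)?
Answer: 125701/346184 ≈ 0.36310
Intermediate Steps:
(-214887 - 36515)/(-222157 - 470211) = -251402/(-692368) = -251402*(-1/692368) = 125701/346184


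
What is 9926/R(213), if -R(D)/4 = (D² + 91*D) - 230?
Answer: -4963/129044 ≈ -0.038460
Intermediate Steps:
R(D) = 920 - 364*D - 4*D² (R(D) = -4*((D² + 91*D) - 230) = -4*(-230 + D² + 91*D) = 920 - 364*D - 4*D²)
9926/R(213) = 9926/(920 - 364*213 - 4*213²) = 9926/(920 - 77532 - 4*45369) = 9926/(920 - 77532 - 181476) = 9926/(-258088) = 9926*(-1/258088) = -4963/129044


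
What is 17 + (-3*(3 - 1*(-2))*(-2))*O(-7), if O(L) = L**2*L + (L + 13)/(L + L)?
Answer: -72001/7 ≈ -10286.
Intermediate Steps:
O(L) = L**3 + (13 + L)/(2*L) (O(L) = L**3 + (13 + L)/((2*L)) = L**3 + (13 + L)*(1/(2*L)) = L**3 + (13 + L)/(2*L))
17 + (-3*(3 - 1*(-2))*(-2))*O(-7) = 17 + (-3*(3 - 1*(-2))*(-2))*((1/2)*(13 - 7 + 2*(-7)**4)/(-7)) = 17 + (-3*(3 + 2)*(-2))*((1/2)*(-1/7)*(13 - 7 + 2*2401)) = 17 + (-3*5*(-2))*((1/2)*(-1/7)*(13 - 7 + 4802)) = 17 + (-15*(-2))*((1/2)*(-1/7)*4808) = 17 + 30*(-2404/7) = 17 - 72120/7 = -72001/7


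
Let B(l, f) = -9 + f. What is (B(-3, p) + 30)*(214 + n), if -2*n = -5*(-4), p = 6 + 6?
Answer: 6732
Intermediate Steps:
p = 12
n = -10 (n = -(-5)*(-4)/2 = -1/2*20 = -10)
(B(-3, p) + 30)*(214 + n) = ((-9 + 12) + 30)*(214 - 10) = (3 + 30)*204 = 33*204 = 6732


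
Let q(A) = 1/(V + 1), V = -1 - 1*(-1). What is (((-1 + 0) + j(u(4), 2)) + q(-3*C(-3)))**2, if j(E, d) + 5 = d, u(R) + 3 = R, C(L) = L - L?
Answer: 9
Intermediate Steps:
C(L) = 0
V = 0 (V = -1 + 1 = 0)
u(R) = -3 + R
j(E, d) = -5 + d
q(A) = 1 (q(A) = 1/(0 + 1) = 1/1 = 1)
(((-1 + 0) + j(u(4), 2)) + q(-3*C(-3)))**2 = (((-1 + 0) + (-5 + 2)) + 1)**2 = ((-1 - 3) + 1)**2 = (-4 + 1)**2 = (-3)**2 = 9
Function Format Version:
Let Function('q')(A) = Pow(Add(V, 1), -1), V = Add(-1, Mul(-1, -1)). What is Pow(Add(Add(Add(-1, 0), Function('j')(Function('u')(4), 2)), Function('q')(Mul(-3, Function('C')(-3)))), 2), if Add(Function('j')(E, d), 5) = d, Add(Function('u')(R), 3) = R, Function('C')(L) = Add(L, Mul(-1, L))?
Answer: 9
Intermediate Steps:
Function('C')(L) = 0
V = 0 (V = Add(-1, 1) = 0)
Function('u')(R) = Add(-3, R)
Function('j')(E, d) = Add(-5, d)
Function('q')(A) = 1 (Function('q')(A) = Pow(Add(0, 1), -1) = Pow(1, -1) = 1)
Pow(Add(Add(Add(-1, 0), Function('j')(Function('u')(4), 2)), Function('q')(Mul(-3, Function('C')(-3)))), 2) = Pow(Add(Add(Add(-1, 0), Add(-5, 2)), 1), 2) = Pow(Add(Add(-1, -3), 1), 2) = Pow(Add(-4, 1), 2) = Pow(-3, 2) = 9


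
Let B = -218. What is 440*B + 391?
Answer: -95529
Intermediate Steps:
440*B + 391 = 440*(-218) + 391 = -95920 + 391 = -95529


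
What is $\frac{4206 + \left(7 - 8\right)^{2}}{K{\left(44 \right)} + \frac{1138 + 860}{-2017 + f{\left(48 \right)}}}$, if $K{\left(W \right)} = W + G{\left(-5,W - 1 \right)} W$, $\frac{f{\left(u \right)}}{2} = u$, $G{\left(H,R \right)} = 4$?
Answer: $\frac{8081647}{420622} \approx 19.214$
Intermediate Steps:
$f{\left(u \right)} = 2 u$
$K{\left(W \right)} = 5 W$ ($K{\left(W \right)} = W + 4 W = 5 W$)
$\frac{4206 + \left(7 - 8\right)^{2}}{K{\left(44 \right)} + \frac{1138 + 860}{-2017 + f{\left(48 \right)}}} = \frac{4206 + \left(7 - 8\right)^{2}}{5 \cdot 44 + \frac{1138 + 860}{-2017 + 2 \cdot 48}} = \frac{4206 + \left(-1\right)^{2}}{220 + \frac{1998}{-2017 + 96}} = \frac{4206 + 1}{220 + \frac{1998}{-1921}} = \frac{4207}{220 + 1998 \left(- \frac{1}{1921}\right)} = \frac{4207}{220 - \frac{1998}{1921}} = \frac{4207}{\frac{420622}{1921}} = 4207 \cdot \frac{1921}{420622} = \frac{8081647}{420622}$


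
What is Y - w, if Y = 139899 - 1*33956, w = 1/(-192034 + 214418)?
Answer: 2371428111/22384 ≈ 1.0594e+5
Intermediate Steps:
w = 1/22384 ≈ 4.4675e-5
Y = 105943 (Y = 139899 - 33956 = 105943)
Y - w = 105943 - 1*1/22384 = 105943 - 1/22384 = 2371428111/22384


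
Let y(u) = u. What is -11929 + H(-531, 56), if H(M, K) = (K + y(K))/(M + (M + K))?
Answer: -6000343/503 ≈ -11929.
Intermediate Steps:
H(M, K) = 2*K/(K + 2*M) (H(M, K) = (K + K)/(M + (M + K)) = (2*K)/(M + (K + M)) = (2*K)/(K + 2*M) = 2*K/(K + 2*M))
-11929 + H(-531, 56) = -11929 + 2*56/(56 + 2*(-531)) = -11929 + 2*56/(56 - 1062) = -11929 + 2*56/(-1006) = -11929 + 2*56*(-1/1006) = -11929 - 56/503 = -6000343/503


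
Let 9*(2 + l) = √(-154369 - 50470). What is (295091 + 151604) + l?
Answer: 446693 + I*√204839/9 ≈ 4.4669e+5 + 50.288*I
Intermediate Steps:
l = -2 + I*√204839/9 (l = -2 + √(-154369 - 50470)/9 = -2 + √(-204839)/9 = -2 + (I*√204839)/9 = -2 + I*√204839/9 ≈ -2.0 + 50.288*I)
(295091 + 151604) + l = (295091 + 151604) + (-2 + I*√204839/9) = 446695 + (-2 + I*√204839/9) = 446693 + I*√204839/9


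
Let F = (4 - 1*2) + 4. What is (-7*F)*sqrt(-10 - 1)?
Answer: -42*I*sqrt(11) ≈ -139.3*I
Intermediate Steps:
F = 6 (F = (4 - 2) + 4 = 2 + 4 = 6)
(-7*F)*sqrt(-10 - 1) = (-7*6)*sqrt(-10 - 1) = -42*I*sqrt(11)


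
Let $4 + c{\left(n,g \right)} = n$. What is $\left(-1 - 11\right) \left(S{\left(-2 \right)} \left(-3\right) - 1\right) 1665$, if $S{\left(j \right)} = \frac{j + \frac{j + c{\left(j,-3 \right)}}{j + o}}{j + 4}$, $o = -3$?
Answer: $7992$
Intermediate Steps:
$c{\left(n,g \right)} = -4 + n$
$S{\left(j \right)} = \frac{j + \frac{-4 + 2 j}{-3 + j}}{4 + j}$ ($S{\left(j \right)} = \frac{j + \frac{j + \left(-4 + j\right)}{j - 3}}{j + 4} = \frac{j + \frac{-4 + 2 j}{-3 + j}}{4 + j}$)
$\left(-1 - 11\right) \left(S{\left(-2 \right)} \left(-3\right) - 1\right) 1665 = \left(-1 - 11\right) \left(\frac{-4 + \left(-2\right)^{2} - -2}{-12 - 2 + \left(-2\right)^{2}} \left(-3\right) - 1\right) 1665 = - 12 \left(\frac{-4 + 4 + 2}{-12 - 2 + 4} \left(-3\right) - 1\right) 1665 = - 12 \left(\frac{1}{-10} \cdot 2 \left(-3\right) - 1\right) 1665 = - 12 \left(\left(- \frac{1}{10}\right) 2 \left(-3\right) - 1\right) 1665 = - 12 \left(\left(- \frac{1}{5}\right) \left(-3\right) - 1\right) 1665 = - 12 \left(\frac{3}{5} - 1\right) 1665 = \left(-12\right) \left(- \frac{2}{5}\right) 1665 = \frac{24}{5} \cdot 1665 = 7992$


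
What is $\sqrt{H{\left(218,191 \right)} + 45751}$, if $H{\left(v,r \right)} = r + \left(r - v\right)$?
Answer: $\sqrt{45915} \approx 214.28$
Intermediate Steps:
$H{\left(v,r \right)} = - v + 2 r$
$\sqrt{H{\left(218,191 \right)} + 45751} = \sqrt{\left(\left(-1\right) 218 + 2 \cdot 191\right) + 45751} = \sqrt{\left(-218 + 382\right) + 45751} = \sqrt{164 + 45751} = \sqrt{45915}$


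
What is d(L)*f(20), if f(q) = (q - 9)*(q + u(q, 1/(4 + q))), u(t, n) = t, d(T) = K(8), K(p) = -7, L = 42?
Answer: -3080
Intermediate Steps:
d(T) = -7
f(q) = 2*q*(-9 + q) (f(q) = (q - 9)*(q + q) = (-9 + q)*(2*q) = 2*q*(-9 + q))
d(L)*f(20) = -14*20*(-9 + 20) = -14*20*11 = -7*440 = -3080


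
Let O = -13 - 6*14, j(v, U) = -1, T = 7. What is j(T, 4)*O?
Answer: 97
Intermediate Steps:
O = -97 (O = -13 - 84 = -97)
j(T, 4)*O = -1*(-97) = 97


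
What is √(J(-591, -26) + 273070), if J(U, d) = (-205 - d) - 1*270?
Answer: √272621 ≈ 522.13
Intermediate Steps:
J(U, d) = -475 - d (J(U, d) = (-205 - d) - 270 = -475 - d)
√(J(-591, -26) + 273070) = √((-475 - 1*(-26)) + 273070) = √((-475 + 26) + 273070) = √(-449 + 273070) = √272621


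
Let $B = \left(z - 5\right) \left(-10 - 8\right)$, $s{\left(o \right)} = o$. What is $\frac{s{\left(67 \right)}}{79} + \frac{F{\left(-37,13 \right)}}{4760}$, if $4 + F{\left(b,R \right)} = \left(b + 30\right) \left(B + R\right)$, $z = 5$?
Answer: $\frac{62283}{75208} \approx 0.82814$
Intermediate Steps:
$B = 0$ ($B = \left(5 - 5\right) \left(-10 - 8\right) = 0 \left(-18\right) = 0$)
$F{\left(b,R \right)} = -4 + R \left(30 + b\right)$ ($F{\left(b,R \right)} = -4 + \left(b + 30\right) \left(0 + R\right) = -4 + \left(30 + b\right) R = -4 + R \left(30 + b\right)$)
$\frac{s{\left(67 \right)}}{79} + \frac{F{\left(-37,13 \right)}}{4760} = \frac{67}{79} + \frac{-4 + 30 \cdot 13 + 13 \left(-37\right)}{4760} = 67 \cdot \frac{1}{79} + \left(-4 + 390 - 481\right) \frac{1}{4760} = \frac{67}{79} - \frac{19}{952} = \frac{62283}{75208}$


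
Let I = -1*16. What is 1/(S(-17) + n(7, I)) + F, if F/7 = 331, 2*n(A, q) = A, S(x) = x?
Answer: 62557/27 ≈ 2316.9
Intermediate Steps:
I = -16
n(A, q) = A/2
F = 2317 (F = 7*331 = 2317)
1/(S(-17) + n(7, I)) + F = 1/(-17 + (1/2)*7) + 2317 = 1/(-17 + 7/2) + 2317 = 1/(-27/2) + 2317 = -2/27 + 2317 = 62557/27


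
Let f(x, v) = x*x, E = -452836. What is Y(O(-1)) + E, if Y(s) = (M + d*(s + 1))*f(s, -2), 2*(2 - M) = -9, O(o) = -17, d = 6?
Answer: -957403/2 ≈ -4.7870e+5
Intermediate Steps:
f(x, v) = x²
M = 13/2 (M = 2 - ½*(-9) = 2 + 9/2 = 13/2 ≈ 6.5000)
Y(s) = s²*(25/2 + 6*s) (Y(s) = (13/2 + 6*(s + 1))*s² = (13/2 + 6*(1 + s))*s² = (13/2 + (6 + 6*s))*s² = (25/2 + 6*s)*s² = s²*(25/2 + 6*s))
Y(O(-1)) + E = (½)*(-17)²*(25 + 12*(-17)) - 452836 = (½)*289*(25 - 204) - 452836 = (½)*289*(-179) - 452836 = -51731/2 - 452836 = -957403/2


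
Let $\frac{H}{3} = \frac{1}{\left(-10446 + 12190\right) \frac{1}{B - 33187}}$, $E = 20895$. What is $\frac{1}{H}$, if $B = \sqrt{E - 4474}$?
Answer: $- \frac{14469532}{826020411} - \frac{436 \sqrt{16421}}{826020411} \approx -0.017585$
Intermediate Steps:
$B = \sqrt{16421}$ ($B = \sqrt{20895 - 4474} = \sqrt{16421} \approx 128.14$)
$H = - \frac{99561}{1744} + \frac{3 \sqrt{16421}}{1744}$ ($H = \frac{3}{\left(-10446 + 12190\right) \frac{1}{\sqrt{16421} - 33187}} = \frac{3}{1744 \frac{1}{-33187 + \sqrt{16421}}} = 3 \left(- \frac{33187}{1744} + \frac{\sqrt{16421}}{1744}\right) = - \frac{99561}{1744} + \frac{3 \sqrt{16421}}{1744} \approx -56.867$)
$\frac{1}{H} = \frac{1}{- \frac{99561}{1744} + \frac{3 \sqrt{16421}}{1744}}$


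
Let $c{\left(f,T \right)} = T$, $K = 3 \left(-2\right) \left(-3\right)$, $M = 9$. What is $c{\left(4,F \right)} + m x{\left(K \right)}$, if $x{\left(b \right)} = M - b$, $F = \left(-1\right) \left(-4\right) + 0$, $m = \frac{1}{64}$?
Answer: $\frac{247}{64} \approx 3.8594$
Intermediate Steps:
$m = \frac{1}{64} \approx 0.015625$
$K = 18$ ($K = \left(-6\right) \left(-3\right) = 18$)
$F = 4$ ($F = 4 + 0 = 4$)
$x{\left(b \right)} = 9 - b$
$c{\left(4,F \right)} + m x{\left(K \right)} = 4 + \frac{9 - 18}{64} = 4 + \frac{1}{64} \left(-9\right) = 4 - \frac{9}{64} = \frac{247}{64}$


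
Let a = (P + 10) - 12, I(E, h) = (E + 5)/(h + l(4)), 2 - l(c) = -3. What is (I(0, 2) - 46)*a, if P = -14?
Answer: 5072/7 ≈ 724.57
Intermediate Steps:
l(c) = 5 (l(c) = 2 - 1*(-3) = 2 + 3 = 5)
I(E, h) = (5 + E)/(5 + h) (I(E, h) = (E + 5)/(h + 5) = (5 + E)/(5 + h))
a = -16 (a = (-14 + 10) - 12 = -4 - 12 = -16)
(I(0, 2) - 46)*a = ((5 + 0)/(5 + 2) - 46)*(-16) = (5/7 - 46)*(-16) = -317/7*(-16) = 5072/7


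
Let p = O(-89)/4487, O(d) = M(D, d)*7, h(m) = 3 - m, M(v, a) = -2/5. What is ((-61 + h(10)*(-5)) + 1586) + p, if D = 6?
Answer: 4999798/3205 ≈ 1560.0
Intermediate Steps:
M(v, a) = -⅖ (M(v, a) = -2*⅕ = -⅖)
O(d) = -14/5 (O(d) = -⅖*7 = -14/5)
p = -2/3205 (p = -14/5/4487 = -14/5*1/4487 = -2/3205 ≈ -0.00062403)
((-61 + h(10)*(-5)) + 1586) + p = ((-61 + (3 - 1*10)*(-5)) + 1586) - 2/3205 = ((-61 + (3 - 10)*(-5)) + 1586) - 2/3205 = ((-61 - 7*(-5)) + 1586) - 2/3205 = ((-61 + 35) + 1586) - 2/3205 = (-26 + 1586) - 2/3205 = 1560 - 2/3205 = 4999798/3205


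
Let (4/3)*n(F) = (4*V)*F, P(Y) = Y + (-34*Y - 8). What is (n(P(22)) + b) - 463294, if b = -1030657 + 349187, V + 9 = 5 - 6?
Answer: -1122744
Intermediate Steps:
V = -10 (V = -9 + (5 - 6) = -9 - 1 = -10)
b = -681470
P(Y) = -8 - 33*Y (P(Y) = Y + (-8 - 34*Y) = -8 - 33*Y)
n(F) = -30*F (n(F) = 3*((4*(-10))*F)/4 = 3*(-40*F)/4 = -30*F)
(n(P(22)) + b) - 463294 = (-30*(-8 - 33*22) - 681470) - 463294 = (-30*(-8 - 726) - 681470) - 463294 = (-30*(-734) - 681470) - 463294 = (22020 - 681470) - 463294 = -659450 - 463294 = -1122744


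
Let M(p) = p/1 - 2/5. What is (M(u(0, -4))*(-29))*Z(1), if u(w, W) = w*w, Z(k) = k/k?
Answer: 58/5 ≈ 11.600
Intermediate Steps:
Z(k) = 1
u(w, W) = w²
M(p) = -⅖ + p (M(p) = p*1 - 2*⅕ = p - ⅖ = -⅖ + p)
(M(u(0, -4))*(-29))*Z(1) = ((-⅖ + 0²)*(-29))*1 = ((-⅖ + 0)*(-29))*1 = -⅖*(-29)*1 = (58/5)*1 = 58/5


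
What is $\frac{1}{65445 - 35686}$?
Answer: $\frac{1}{29759} \approx 3.3603 \cdot 10^{-5}$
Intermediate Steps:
$\frac{1}{65445 - 35686} = \frac{1}{29759}$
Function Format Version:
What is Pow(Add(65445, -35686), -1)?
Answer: Rational(1, 29759) ≈ 3.3603e-5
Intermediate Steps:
Pow(Add(65445, -35686), -1) = Pow(29759, -1) = Rational(1, 29759)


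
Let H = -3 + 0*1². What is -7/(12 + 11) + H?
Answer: -76/23 ≈ -3.3043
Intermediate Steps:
H = -3 (H = -3 + 0*1 = -3 + 0 = -3)
-7/(12 + 11) + H = -7/(12 + 11) - 3 = -7/23 - 3 = -76/23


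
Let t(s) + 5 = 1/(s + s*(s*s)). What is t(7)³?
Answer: -5350192749/42875000 ≈ -124.79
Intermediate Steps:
t(s) = -5 + 1/(s + s³) (t(s) = -5 + 1/(s + s*(s*s)) = -5 + 1/(s + s*s²) = -5 + 1/(s + s³))
t(7)³ = ((1 - 5*7 - 5*7³)/(7 + 7³))³ = ((1 - 35 - 5*343)/(7 + 343))³ = ((1 - 35 - 1715)/350)³ = ((1/350)*(-1749))³ = (-1749/350)³ = -5350192749/42875000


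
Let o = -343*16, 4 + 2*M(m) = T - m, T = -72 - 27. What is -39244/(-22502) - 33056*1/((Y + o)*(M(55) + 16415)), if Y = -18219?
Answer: 474970752400/272328733597 ≈ 1.7441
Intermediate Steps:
T = -99
M(m) = -103/2 - m/2 (M(m) = -2 + (-99 - m)/2 = -2 + (-99/2 - m/2) = -103/2 - m/2)
o = -5488
-39244/(-22502) - 33056*1/((Y + o)*(M(55) + 16415)) = -39244/(-22502) - 33056*1/((-18219 - 5488)*((-103/2 - ½*55) + 16415)) = -39244*(-1/22502) - 33056*(-1/(23707*((-103/2 - 55/2) + 16415))) = 19622/11251 - 33056*(-1/(23707*(-79 + 16415))) = 19622/11251 - 33056/((-23707*16336)) = 19622/11251 - 33056/(-387277552) = 19622/11251 - 33056*(-1/387277552) = 19622/11251 + 2066/24204847 = 474970752400/272328733597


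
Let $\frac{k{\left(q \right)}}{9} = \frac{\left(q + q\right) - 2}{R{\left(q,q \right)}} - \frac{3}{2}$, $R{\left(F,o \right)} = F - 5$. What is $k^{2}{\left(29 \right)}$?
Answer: $\frac{225}{4} \approx 56.25$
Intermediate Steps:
$R{\left(F,o \right)} = -5 + F$
$k{\left(q \right)} = - \frac{27}{2} + \frac{9 \left(-2 + 2 q\right)}{-5 + q}$ ($k{\left(q \right)} = 9 \left(\frac{\left(q + q\right) - 2}{-5 + q} - \frac{3}{2}\right) = 9 \left(\frac{2 q - 2}{-5 + q} - \frac{3}{2}\right) = 9 \left(\frac{-2 + 2 q}{-5 + q} - \frac{3}{2}\right) = 9 \left(- \frac{3}{2} + \frac{-2 + 2 q}{-5 + q}\right) = - \frac{27}{2} + \frac{9 \left(-2 + 2 q\right)}{-5 + q}$)
$k^{2}{\left(29 \right)} = \left(\frac{9 \left(11 + 29\right)}{2 \left(-5 + 29\right)}\right)^{2} = \left(\frac{9}{2} \cdot \frac{1}{24} \cdot 40\right)^{2} = \left(\frac{15}{2}\right)^{2} = \frac{225}{4}$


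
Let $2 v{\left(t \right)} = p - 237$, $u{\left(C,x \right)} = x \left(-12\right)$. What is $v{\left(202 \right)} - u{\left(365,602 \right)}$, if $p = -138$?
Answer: $\frac{14073}{2} \approx 7036.5$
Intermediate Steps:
$u{\left(C,x \right)} = - 12 x$
$v{\left(t \right)} = - \frac{375}{2}$ ($v{\left(t \right)} = \frac{-138 - 237}{2} = \frac{1}{2} \left(-375\right) = - \frac{375}{2}$)
$v{\left(202 \right)} - u{\left(365,602 \right)} = - \frac{375}{2} - \left(-12\right) 602 = - \frac{375}{2} - -7224 = - \frac{375}{2} + 7224 = \frac{14073}{2}$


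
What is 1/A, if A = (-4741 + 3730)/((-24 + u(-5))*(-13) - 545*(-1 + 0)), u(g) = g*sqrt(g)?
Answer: -857/1011 - 65*I*sqrt(5)/1011 ≈ -0.84768 - 0.14376*I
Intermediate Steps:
u(g) = g**(3/2)
A = -1011/(857 + 65*I*sqrt(5)) (A = (-4741 + 3730)/((-24 + (-5)**(3/2))*(-13) - 545*(-1 + 0)) = -1011/((-24 - 5*I*sqrt(5))*(-13) - 545*(-1)) = -1011/((312 + 65*I*sqrt(5)) + 545) = -1011/(857 + 65*I*sqrt(5)) ≈ -1.1467 + 0.19448*I)
1/A = 1/(-288809/251858 + 21905*I*sqrt(5)/251858)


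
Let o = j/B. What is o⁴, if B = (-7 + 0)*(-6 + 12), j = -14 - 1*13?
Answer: 6561/38416 ≈ 0.17079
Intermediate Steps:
j = -27 (j = -14 - 13 = -27)
B = -42 (B = -7*6 = -42)
o = 9/14 (o = -27/(-42) = -27*(-1/42) = 9/14 ≈ 0.64286)
o⁴ = (9/14)⁴ = 6561/38416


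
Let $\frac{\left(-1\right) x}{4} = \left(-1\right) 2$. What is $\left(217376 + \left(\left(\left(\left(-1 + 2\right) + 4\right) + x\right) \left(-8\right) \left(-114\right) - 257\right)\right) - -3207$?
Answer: $232182$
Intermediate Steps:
$x = 8$ ($x = - 4 \left(\left(-1\right) 2\right) = \left(-4\right) \left(-2\right) = 8$)
$\left(217376 + \left(\left(\left(\left(-1 + 2\right) + 4\right) + x\right) \left(-8\right) \left(-114\right) - 257\right)\right) - -3207 = \left(217376 - \left(257 - \left(\left(\left(-1 + 2\right) + 4\right) + 8\right) \left(-8\right) \left(-114\right)\right)\right) - -3207 = \left(217376 - \left(257 - \left(\left(1 + 4\right) + 8\right) \left(-8\right) \left(-114\right)\right)\right) + \left(-88520 + 91727\right) = \left(217376 - \left(257 - \left(5 + 8\right) \left(-8\right) \left(-114\right)\right)\right) + 3207 = \left(217376 - \left(257 - 13 \left(-8\right) \left(-114\right)\right)\right) + 3207 = \left(217376 - -11599\right) + 3207 = \left(217376 + \left(11856 - 257\right)\right) + 3207 = \left(217376 + 11599\right) + 3207 = 228975 + 3207 = 232182$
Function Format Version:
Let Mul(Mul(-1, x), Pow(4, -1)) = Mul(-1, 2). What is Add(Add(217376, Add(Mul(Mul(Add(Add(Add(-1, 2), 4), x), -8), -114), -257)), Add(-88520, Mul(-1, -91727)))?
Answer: 232182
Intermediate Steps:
x = 8 (x = Mul(-4, Mul(-1, 2)) = Mul(-4, -2) = 8)
Add(Add(217376, Add(Mul(Mul(Add(Add(Add(-1, 2), 4), x), -8), -114), -257)), Add(-88520, Mul(-1, -91727))) = Add(Add(217376, Add(Mul(Mul(Add(Add(Add(-1, 2), 4), 8), -8), -114), -257)), Add(-88520, Mul(-1, -91727))) = Add(Add(217376, Add(Mul(Mul(Add(Add(1, 4), 8), -8), -114), -257)), Add(-88520, 91727)) = Add(Add(217376, Add(Mul(Mul(Add(5, 8), -8), -114), -257)), 3207) = Add(Add(217376, Add(Mul(Mul(13, -8), -114), -257)), 3207) = Add(Add(217376, Add(Mul(-104, -114), -257)), 3207) = Add(Add(217376, Add(11856, -257)), 3207) = Add(Add(217376, 11599), 3207) = Add(228975, 3207) = 232182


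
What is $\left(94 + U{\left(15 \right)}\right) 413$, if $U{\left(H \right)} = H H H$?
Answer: $1432697$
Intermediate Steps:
$U{\left(H \right)} = H^{3}$ ($U{\left(H \right)} = H^{2} H = H^{3}$)
$\left(94 + U{\left(15 \right)}\right) 413 = \left(94 + 15^{3}\right) 413 = \left(94 + 3375\right) 413 = 3469 \cdot 413 = 1432697$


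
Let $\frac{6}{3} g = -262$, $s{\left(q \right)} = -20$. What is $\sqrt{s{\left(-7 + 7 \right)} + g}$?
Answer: $i \sqrt{151} \approx 12.288 i$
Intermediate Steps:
$g = -131$ ($g = \frac{1}{2} \left(-262\right) = -131$)
$\sqrt{s{\left(-7 + 7 \right)} + g} = \sqrt{-20 - 131} = \sqrt{-151} = i \sqrt{151}$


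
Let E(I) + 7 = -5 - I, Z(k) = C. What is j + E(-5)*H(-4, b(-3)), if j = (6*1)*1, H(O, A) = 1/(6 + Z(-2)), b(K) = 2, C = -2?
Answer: 17/4 ≈ 4.2500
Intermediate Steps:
Z(k) = -2
H(O, A) = ¼ (H(O, A) = 1/(6 - 2) = 1/4 = ¼)
E(I) = -12 - I (E(I) = -7 + (-5 - I) = -12 - I)
j = 6 (j = 6*1 = 6)
j + E(-5)*H(-4, b(-3)) = 6 + (-12 - 1*(-5))*(¼) = 6 + (-12 + 5)*(¼) = 6 - 7*¼ = 6 - 7/4 = 17/4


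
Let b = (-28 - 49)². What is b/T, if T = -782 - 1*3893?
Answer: -539/425 ≈ -1.2682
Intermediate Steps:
T = -4675 (T = -782 - 3893 = -4675)
b = 5929 (b = (-77)² = 5929)
b/T = 5929/(-4675) = 5929*(-1/4675) = -539/425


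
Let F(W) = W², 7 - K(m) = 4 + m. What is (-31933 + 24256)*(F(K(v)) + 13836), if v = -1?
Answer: -106341804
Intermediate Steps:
K(m) = 3 - m (K(m) = 7 - (4 + m) = 7 + (-4 - m) = 3 - m)
(-31933 + 24256)*(F(K(v)) + 13836) = (-31933 + 24256)*((3 - 1*(-1))² + 13836) = -7677*((3 + 1)² + 13836) = -7677*(4² + 13836) = -7677*(16 + 13836) = -7677*13852 = -106341804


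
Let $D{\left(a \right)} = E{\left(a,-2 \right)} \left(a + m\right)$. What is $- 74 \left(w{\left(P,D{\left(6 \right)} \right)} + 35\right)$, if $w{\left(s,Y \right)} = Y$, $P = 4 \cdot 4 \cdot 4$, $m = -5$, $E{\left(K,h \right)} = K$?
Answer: $-3034$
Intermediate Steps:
$P = 64$ ($P = 4 \cdot 16 = 64$)
$D{\left(a \right)} = a \left(-5 + a\right)$ ($D{\left(a \right)} = a \left(a - 5\right) = a \left(-5 + a\right)$)
$- 74 \left(w{\left(P,D{\left(6 \right)} \right)} + 35\right) = - 74 \left(6 \left(-5 + 6\right) + 35\right) = - 74 \left(6 \cdot 1 + 35\right) = - 74 \left(6 + 35\right) = \left(-74\right) 41 = -3034$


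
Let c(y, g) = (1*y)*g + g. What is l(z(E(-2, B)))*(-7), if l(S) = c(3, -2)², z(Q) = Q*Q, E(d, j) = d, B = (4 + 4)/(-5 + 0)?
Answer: -448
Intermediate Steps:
c(y, g) = g + g*y (c(y, g) = y*g + g = g*y + g = g + g*y)
B = -8/5 (B = 8/(-5) = 8*(-⅕) = -8/5 ≈ -1.6000)
z(Q) = Q²
l(S) = 64 (l(S) = (-2*(1 + 3))² = (-2*4)² = (-8)² = 64)
l(z(E(-2, B)))*(-7) = 64*(-7) = -448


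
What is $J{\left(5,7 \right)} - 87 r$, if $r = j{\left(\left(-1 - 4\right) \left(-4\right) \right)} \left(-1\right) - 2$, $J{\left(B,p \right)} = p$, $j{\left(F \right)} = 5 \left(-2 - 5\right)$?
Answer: $-2864$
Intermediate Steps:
$j{\left(F \right)} = -35$ ($j{\left(F \right)} = 5 \left(-7\right) = -35$)
$r = 33$ ($r = \left(-35\right) \left(-1\right) - 2 = 35 - 2 = 33$)
$J{\left(5,7 \right)} - 87 r = 7 - 2871 = -2864$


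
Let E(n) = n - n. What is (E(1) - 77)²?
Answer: 5929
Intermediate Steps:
E(n) = 0
(E(1) - 77)² = (0 - 77)² = (-77)² = 5929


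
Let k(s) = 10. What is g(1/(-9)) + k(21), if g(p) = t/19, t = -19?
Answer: 9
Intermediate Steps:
g(p) = -1 (g(p) = -19/19 = -19*1/19 = -1)
g(1/(-9)) + k(21) = -1 + 10 = 9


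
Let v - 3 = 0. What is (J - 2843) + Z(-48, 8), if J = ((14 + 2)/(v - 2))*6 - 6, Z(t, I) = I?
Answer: -2745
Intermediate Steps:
v = 3 (v = 3 + 0 = 3)
J = 90 (J = ((14 + 2)/(3 - 2))*6 - 6 = (16/1)*6 - 6 = (16*1)*6 - 6 = 16*6 - 6 = 96 - 6 = 90)
(J - 2843) + Z(-48, 8) = (90 - 2843) + 8 = -2753 + 8 = -2745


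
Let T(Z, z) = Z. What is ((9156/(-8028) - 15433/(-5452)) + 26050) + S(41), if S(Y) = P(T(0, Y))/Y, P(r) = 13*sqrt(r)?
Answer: 95020622201/3647388 ≈ 26052.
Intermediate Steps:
S(Y) = 0 (S(Y) = (13*sqrt(0))/Y = (13*0)/Y = 0/Y = 0)
((9156/(-8028) - 15433/(-5452)) + 26050) + S(41) = ((9156/(-8028) - 15433/(-5452)) + 26050) + 0 = ((9156*(-1/8028) - 15433*(-1/5452)) + 26050) + 0 = ((-763/669 + 15433/5452) + 26050) + 0 = (6164801/3647388 + 26050) + 0 = 95020622201/3647388 + 0 = 95020622201/3647388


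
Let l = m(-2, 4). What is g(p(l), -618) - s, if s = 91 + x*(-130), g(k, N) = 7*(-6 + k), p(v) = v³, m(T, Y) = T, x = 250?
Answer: 32311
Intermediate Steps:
l = -2
g(k, N) = -42 + 7*k
s = -32409 (s = 91 + 250*(-130) = 91 - 32500 = -32409)
g(p(l), -618) - s = (-42 + 7*(-2)³) - 1*(-32409) = (-42 + 7*(-8)) + 32409 = (-42 - 56) + 32409 = -98 + 32409 = 32311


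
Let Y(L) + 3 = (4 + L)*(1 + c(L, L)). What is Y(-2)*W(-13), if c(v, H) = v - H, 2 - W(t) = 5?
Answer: 3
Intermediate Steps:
W(t) = -3 (W(t) = 2 - 1*5 = 2 - 5 = -3)
Y(L) = 1 + L (Y(L) = -3 + (4 + L)*(1 + (L - L)) = -3 + (4 + L)*(1 + 0) = -3 + (4 + L)*1 = -3 + (4 + L) = 1 + L)
Y(-2)*W(-13) = (1 - 2)*(-3) = -1*(-3) = 3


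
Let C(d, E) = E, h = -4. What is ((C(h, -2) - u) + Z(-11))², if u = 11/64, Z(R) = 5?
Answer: 32761/4096 ≈ 7.9983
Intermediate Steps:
u = 11/64 (u = 11*(1/64) = 11/64 ≈ 0.17188)
((C(h, -2) - u) + Z(-11))² = ((-2 - 1*11/64) + 5)² = ((-2 - 11/64) + 5)² = (-139/64 + 5)² = (181/64)² = 32761/4096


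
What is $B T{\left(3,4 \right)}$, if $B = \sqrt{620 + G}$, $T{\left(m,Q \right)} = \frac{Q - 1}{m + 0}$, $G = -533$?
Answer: $\sqrt{87} \approx 9.3274$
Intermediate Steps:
$T{\left(m,Q \right)} = \frac{-1 + Q}{m}$
$B = \sqrt{87}$ ($B = \sqrt{620 - 533} = \sqrt{87} \approx 9.3274$)
$B T{\left(3,4 \right)} = \sqrt{87} \frac{-1 + 4}{3} = \sqrt{87} \cdot \frac{1}{3} \cdot 3 = \sqrt{87} \cdot 1 = \sqrt{87}$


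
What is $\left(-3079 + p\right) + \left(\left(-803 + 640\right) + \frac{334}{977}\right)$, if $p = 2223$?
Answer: $- \frac{995229}{977} \approx -1018.7$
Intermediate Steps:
$\left(-3079 + p\right) + \left(\left(-803 + 640\right) + \frac{334}{977}\right) = \left(-3079 + 2223\right) + \left(\left(-803 + 640\right) + \frac{334}{977}\right) = -856 + \left(-163 + 334 \cdot \frac{1}{977}\right) = -856 + \left(-163 + \frac{334}{977}\right) = -856 - \frac{158917}{977} = - \frac{995229}{977}$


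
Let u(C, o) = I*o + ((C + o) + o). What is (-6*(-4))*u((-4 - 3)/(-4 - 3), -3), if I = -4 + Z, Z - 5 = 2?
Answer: -336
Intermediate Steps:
Z = 7 (Z = 5 + 2 = 7)
I = 3 (I = -4 + 7 = 3)
u(C, o) = C + 5*o (u(C, o) = 3*o + ((C + o) + o) = 3*o + (C + 2*o) = C + 5*o)
(-6*(-4))*u((-4 - 3)/(-4 - 3), -3) = (-6*(-4))*((-4 - 3)/(-4 - 3) + 5*(-3)) = 24*(-7/(-7) - 15) = 24*(-7*(-1/7) - 15) = 24*(1 - 15) = 24*(-14) = -336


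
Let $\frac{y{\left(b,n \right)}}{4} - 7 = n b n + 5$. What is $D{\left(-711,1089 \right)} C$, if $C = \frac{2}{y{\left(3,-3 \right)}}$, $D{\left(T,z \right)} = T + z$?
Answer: $\frac{63}{13} \approx 4.8462$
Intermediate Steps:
$y{\left(b,n \right)} = 48 + 4 b n^{2}$ ($y{\left(b,n \right)} = 28 + 4 \left(n b n + 5\right) = 28 + 4 \left(b n n + 5\right) = 28 + 4 \left(b n^{2} + 5\right) = 28 + 4 \left(5 + b n^{2}\right) = 28 + \left(20 + 4 b n^{2}\right) = 48 + 4 b n^{2}$)
$C = \frac{1}{78}$ ($C = \frac{2}{48 + 4 \cdot 3 \left(-3\right)^{2}} = \frac{2}{48 + 4 \cdot 3 \cdot 9} = \frac{2}{48 + 108} = \frac{2}{156} = 2 \cdot \frac{1}{156} = \frac{1}{78} \approx 0.012821$)
$D{\left(-711,1089 \right)} C = \left(-711 + 1089\right) \frac{1}{78} = 378 \cdot \frac{1}{78} = \frac{63}{13}$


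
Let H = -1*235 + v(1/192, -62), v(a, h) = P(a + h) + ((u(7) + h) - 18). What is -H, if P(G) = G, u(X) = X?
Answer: 71039/192 ≈ 369.99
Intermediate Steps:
v(a, h) = -11 + a + 2*h (v(a, h) = (a + h) + ((7 + h) - 18) = (a + h) + (-11 + h) = -11 + a + 2*h)
H = -71039/192 (H = -1*235 + (-11 + 1/192 + 2*(-62)) = -235 + (-11 + 1/192 - 124) = -235 - 25919/192 = -71039/192 ≈ -369.99)
-H = -1*(-71039/192) = 71039/192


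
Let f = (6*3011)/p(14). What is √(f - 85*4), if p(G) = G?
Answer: √46571/7 ≈ 30.829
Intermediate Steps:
f = 9033/7 (f = (6*3011)/14 = 18066*(1/14) = 9033/7 ≈ 1290.4)
√(f - 85*4) = √(9033/7 - 85*4) = √(9033/7 - 340) = √(6653/7) = √46571/7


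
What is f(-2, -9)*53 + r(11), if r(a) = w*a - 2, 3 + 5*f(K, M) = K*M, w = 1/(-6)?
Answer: 931/6 ≈ 155.17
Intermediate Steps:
w = -1/6 ≈ -0.16667
f(K, M) = -3/5 + K*M/5 (f(K, M) = -3/5 + (K*M)/5 = -3/5 + K*M/5)
r(a) = -2 - a/6 (r(a) = -a/6 - 2 = -2 - a/6)
f(-2, -9)*53 + r(11) = (-3/5 + (1/5)*(-2)*(-9))*53 + (-2 - 1/6*11) = (-3/5 + 18/5)*53 + (-2 - 11/6) = 3*53 - 23/6 = 159 - 23/6 = 931/6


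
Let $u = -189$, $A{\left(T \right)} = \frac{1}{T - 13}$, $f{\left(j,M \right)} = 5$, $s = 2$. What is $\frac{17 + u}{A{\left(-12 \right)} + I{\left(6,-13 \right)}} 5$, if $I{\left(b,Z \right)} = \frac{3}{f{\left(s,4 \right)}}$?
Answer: $- \frac{10750}{7} \approx -1535.7$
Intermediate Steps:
$A{\left(T \right)} = \frac{1}{-13 + T}$
$I{\left(b,Z \right)} = \frac{3}{5}$
$\frac{17 + u}{A{\left(-12 \right)} + I{\left(6,-13 \right)}} 5 = \frac{17 - 189}{\frac{1}{-13 - 12} + \frac{3}{5}} \cdot 5 = - \frac{172}{\frac{1}{-25} + \frac{3}{5}} \cdot 5 = - \frac{172}{- \frac{1}{25} + \frac{3}{5}} \cdot 5 = - \frac{172}{\frac{14}{25}} \cdot 5 = \left(-172\right) \frac{25}{14} \cdot 5 = \left(- \frac{2150}{7}\right) 5 = - \frac{10750}{7}$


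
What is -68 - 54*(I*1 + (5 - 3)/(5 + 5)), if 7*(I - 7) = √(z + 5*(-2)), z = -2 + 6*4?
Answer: -2284/5 - 108*√3/7 ≈ -483.52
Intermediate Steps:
z = 22 (z = -2 + 24 = 22)
I = 7 + 2*√3/7 (I = 7 + √(22 + 5*(-2))/7 = 7 + √(22 - 10)/7 = 7 + √12/7 = 7 + (2*√3)/7 = 7 + 2*√3/7 ≈ 7.4949)
-68 - 54*(I*1 + (5 - 3)/(5 + 5)) = -68 - 54*((7 + 2*√3/7)*1 + (5 - 3)/(5 + 5)) = -68 - 54*((7 + 2*√3/7) + 2/10) = -68 - 54*((7 + 2*√3/7) + 2*(⅒)) = -68 - 54*((7 + 2*√3/7) + ⅕) = -68 - 54*(36/5 + 2*√3/7) = -68 + (-1944/5 - 108*√3/7) = -2284/5 - 108*√3/7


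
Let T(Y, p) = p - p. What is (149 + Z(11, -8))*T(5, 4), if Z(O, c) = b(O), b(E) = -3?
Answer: 0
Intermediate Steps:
T(Y, p) = 0
Z(O, c) = -3
(149 + Z(11, -8))*T(5, 4) = (149 - 3)*0 = 146*0 = 0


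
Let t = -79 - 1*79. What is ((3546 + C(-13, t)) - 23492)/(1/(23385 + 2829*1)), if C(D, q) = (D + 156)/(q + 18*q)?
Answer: -784821404745/1501 ≈ -5.2287e+8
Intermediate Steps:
t = -158 (t = -79 - 79 = -158)
C(D, q) = (156 + D)/(19*q) (C(D, q) = (156 + D)/((19*q)) = (156 + D)*(1/(19*q)) = (156 + D)/(19*q))
((3546 + C(-13, t)) - 23492)/(1/(23385 + 2829*1)) = ((3546 + (1/19)*(156 - 13)/(-158)) - 23492)/(1/(23385 + 2829*1)) = ((3546 + (1/19)*(-1/158)*143) - 23492)/(1/(23385 + 2829)) = ((3546 - 143/3002) - 23492)/(1/26214) = (10644949/3002 - 23492)/(1/26214) = -59878035/3002*26214 = -784821404745/1501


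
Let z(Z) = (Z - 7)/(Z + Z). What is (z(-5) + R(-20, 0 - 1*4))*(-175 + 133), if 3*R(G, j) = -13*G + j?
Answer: -18172/5 ≈ -3634.4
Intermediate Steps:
R(G, j) = -13*G/3 + j/3 (R(G, j) = (-13*G + j)/3 = (j - 13*G)/3 = -13*G/3 + j/3)
z(Z) = (-7 + Z)/(2*Z) (z(Z) = (-7 + Z)/((2*Z)) = (-7 + Z)*(1/(2*Z)) = (-7 + Z)/(2*Z))
(z(-5) + R(-20, 0 - 1*4))*(-175 + 133) = ((1/2)*(-7 - 5)/(-5) + (-13/3*(-20) + (0 - 1*4)/3))*(-175 + 133) = ((1/2)*(-1/5)*(-12) + (260/3 + (0 - 4)/3))*(-42) = (6/5 + (260/3 + (1/3)*(-4)))*(-42) = (6/5 + (260/3 - 4/3))*(-42) = (6/5 + 256/3)*(-42) = (1298/15)*(-42) = -18172/5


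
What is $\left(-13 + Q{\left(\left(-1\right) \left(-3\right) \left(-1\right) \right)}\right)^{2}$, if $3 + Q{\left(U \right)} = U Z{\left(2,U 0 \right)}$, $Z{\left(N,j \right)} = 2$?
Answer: $484$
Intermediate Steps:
$Q{\left(U \right)} = -3 + 2 U$ ($Q{\left(U \right)} = -3 + U 2 = -3 + 2 U$)
$\left(-13 + Q{\left(\left(-1\right) \left(-3\right) \left(-1\right) \right)}\right)^{2} = \left(-13 + \left(-3 + 2 \left(-1\right) \left(-3\right) \left(-1\right)\right)\right)^{2} = \left(-13 + \left(-3 + 2 \cdot 3 \left(-1\right)\right)\right)^{2} = \left(-13 + \left(-3 + 2 \left(-3\right)\right)\right)^{2} = \left(-13 - 9\right)^{2} = \left(-22\right)^{2} = 484$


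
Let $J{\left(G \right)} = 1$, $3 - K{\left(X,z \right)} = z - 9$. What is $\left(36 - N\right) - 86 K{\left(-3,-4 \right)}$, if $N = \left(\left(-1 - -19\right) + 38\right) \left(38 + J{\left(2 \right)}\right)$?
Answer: $-3524$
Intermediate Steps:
$K{\left(X,z \right)} = 12 - z$ ($K{\left(X,z \right)} = 3 - \left(z - 9\right) = 3 - \left(-9 + z\right) = 12 - z$)
$N = 2184$ ($N = \left(\left(-1 - -19\right) + 38\right) \left(38 + 1\right) = \left(\left(-1 + 19\right) + 38\right) 39 = \left(18 + 38\right) 39 = 56 \cdot 39 = 2184$)
$\left(36 - N\right) - 86 K{\left(-3,-4 \right)} = \left(36 - 2184\right) - 86 \left(12 - -4\right) = \left(36 - 2184\right) - 86 \left(12 + 4\right) = -2148 - 1376 = -3524$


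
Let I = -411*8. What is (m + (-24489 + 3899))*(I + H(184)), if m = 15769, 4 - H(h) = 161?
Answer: 16608345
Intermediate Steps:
H(h) = -157 (H(h) = 4 - 1*161 = 4 - 161 = -157)
I = -3288
(m + (-24489 + 3899))*(I + H(184)) = (15769 + (-24489 + 3899))*(-3288 - 157) = (15769 - 20590)*(-3445) = -4821*(-3445) = 16608345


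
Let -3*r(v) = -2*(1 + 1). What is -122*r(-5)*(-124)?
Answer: 60512/3 ≈ 20171.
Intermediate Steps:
r(v) = 4/3 (r(v) = -(-2)*(1 + 1)/3 = -(-2)*2/3 = -⅓*(-4) = 4/3)
-122*r(-5)*(-124) = -122*4/3*(-124) = -488/3*(-124) = 60512/3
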